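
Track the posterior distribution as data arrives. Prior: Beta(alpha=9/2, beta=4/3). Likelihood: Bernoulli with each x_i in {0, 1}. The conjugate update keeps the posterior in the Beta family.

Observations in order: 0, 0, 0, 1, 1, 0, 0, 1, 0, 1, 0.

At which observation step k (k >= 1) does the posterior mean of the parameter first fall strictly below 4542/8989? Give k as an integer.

k = 11

obs 1: x=0 → posterior Beta(9/2, 7/3)
obs 2: x=0 → posterior Beta(9/2, 10/3)
obs 3: x=0 → posterior Beta(9/2, 13/3)
obs 4: x=1 → posterior Beta(11/2, 13/3)
obs 5: x=1 → posterior Beta(13/2, 13/3)
obs 6: x=0 → posterior Beta(13/2, 16/3)
obs 7: x=0 → posterior Beta(13/2, 19/3)
obs 8: x=1 → posterior Beta(15/2, 19/3)
obs 9: x=0 → posterior Beta(15/2, 22/3)
obs 10: x=1 → posterior Beta(17/2, 22/3)
obs 11: x=0 → posterior Beta(17/2, 25/3)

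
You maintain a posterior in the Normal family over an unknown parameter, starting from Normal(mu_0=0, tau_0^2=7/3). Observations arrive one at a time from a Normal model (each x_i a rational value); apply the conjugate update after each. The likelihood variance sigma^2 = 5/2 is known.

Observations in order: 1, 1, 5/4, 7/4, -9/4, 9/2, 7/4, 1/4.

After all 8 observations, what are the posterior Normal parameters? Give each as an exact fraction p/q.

mu_0=259/254, tau_0^2=35/127

obs 1: x=1 → posterior Normal(14/29, 35/29)
obs 2: x=1 → posterior Normal(28/43, 35/43)
obs 3: x=5/4 → posterior Normal(91/114, 35/57)
obs 4: x=7/4 → posterior Normal(70/71, 35/71)
obs 5: x=-9/4 → posterior Normal(77/170, 7/17)
obs 6: x=9/2 → posterior Normal(203/198, 35/99)
obs 7: x=7/4 → posterior Normal(126/113, 35/113)
obs 8: x=1/4 → posterior Normal(259/254, 35/127)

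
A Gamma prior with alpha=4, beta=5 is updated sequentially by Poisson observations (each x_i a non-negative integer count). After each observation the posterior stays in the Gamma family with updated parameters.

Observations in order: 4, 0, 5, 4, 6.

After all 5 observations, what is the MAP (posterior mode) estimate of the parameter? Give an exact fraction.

obs 1: x=4 → posterior Gamma(8, 6)
obs 2: x=0 → posterior Gamma(8, 7)
obs 3: x=5 → posterior Gamma(13, 8)
obs 4: x=4 → posterior Gamma(17, 9)
obs 5: x=6 → posterior Gamma(23, 10)

11/5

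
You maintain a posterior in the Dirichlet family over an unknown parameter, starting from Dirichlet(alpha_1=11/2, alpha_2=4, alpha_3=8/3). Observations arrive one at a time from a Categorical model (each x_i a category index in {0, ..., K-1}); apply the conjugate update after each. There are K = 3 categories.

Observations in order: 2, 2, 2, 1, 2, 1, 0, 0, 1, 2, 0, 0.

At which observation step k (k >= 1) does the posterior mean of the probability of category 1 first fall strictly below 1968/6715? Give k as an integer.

k = 2

obs 1: x=2 → posterior Dirichlet(11/2, 4, 11/3)
obs 2: x=2 → posterior Dirichlet(11/2, 4, 14/3)
obs 3: x=2 → posterior Dirichlet(11/2, 4, 17/3)
obs 4: x=1 → posterior Dirichlet(11/2, 5, 17/3)
obs 5: x=2 → posterior Dirichlet(11/2, 5, 20/3)
obs 6: x=1 → posterior Dirichlet(11/2, 6, 20/3)
obs 7: x=0 → posterior Dirichlet(13/2, 6, 20/3)
obs 8: x=0 → posterior Dirichlet(15/2, 6, 20/3)
obs 9: x=1 → posterior Dirichlet(15/2, 7, 20/3)
obs 10: x=2 → posterior Dirichlet(15/2, 7, 23/3)
obs 11: x=0 → posterior Dirichlet(17/2, 7, 23/3)
obs 12: x=0 → posterior Dirichlet(19/2, 7, 23/3)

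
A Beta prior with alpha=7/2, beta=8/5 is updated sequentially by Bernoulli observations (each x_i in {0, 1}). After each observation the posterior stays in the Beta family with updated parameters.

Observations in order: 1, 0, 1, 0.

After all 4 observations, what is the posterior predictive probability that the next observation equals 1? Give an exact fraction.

obs 1: x=1 → posterior Beta(9/2, 8/5)
obs 2: x=0 → posterior Beta(9/2, 13/5)
obs 3: x=1 → posterior Beta(11/2, 13/5)
obs 4: x=0 → posterior Beta(11/2, 18/5)

55/91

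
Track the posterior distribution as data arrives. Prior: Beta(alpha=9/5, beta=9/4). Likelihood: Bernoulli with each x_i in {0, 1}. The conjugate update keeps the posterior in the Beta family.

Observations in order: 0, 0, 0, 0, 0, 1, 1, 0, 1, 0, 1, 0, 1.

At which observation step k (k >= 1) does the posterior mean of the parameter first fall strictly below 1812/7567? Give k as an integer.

obs 1: x=0 → posterior Beta(9/5, 13/4)
obs 2: x=0 → posterior Beta(9/5, 17/4)
obs 3: x=0 → posterior Beta(9/5, 21/4)
obs 4: x=0 → posterior Beta(9/5, 25/4)
obs 5: x=0 → posterior Beta(9/5, 29/4)
obs 6: x=1 → posterior Beta(14/5, 29/4)
obs 7: x=1 → posterior Beta(19/5, 29/4)
obs 8: x=0 → posterior Beta(19/5, 33/4)
obs 9: x=1 → posterior Beta(24/5, 33/4)
obs 10: x=0 → posterior Beta(24/5, 37/4)
obs 11: x=1 → posterior Beta(29/5, 37/4)
obs 12: x=0 → posterior Beta(29/5, 41/4)
obs 13: x=1 → posterior Beta(34/5, 41/4)

k = 4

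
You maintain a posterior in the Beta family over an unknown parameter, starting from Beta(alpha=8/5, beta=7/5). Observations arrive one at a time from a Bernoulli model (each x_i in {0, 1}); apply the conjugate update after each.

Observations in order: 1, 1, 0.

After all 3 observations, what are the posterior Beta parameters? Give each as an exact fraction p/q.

alpha=18/5, beta=12/5

obs 1: x=1 → posterior Beta(13/5, 7/5)
obs 2: x=1 → posterior Beta(18/5, 7/5)
obs 3: x=0 → posterior Beta(18/5, 12/5)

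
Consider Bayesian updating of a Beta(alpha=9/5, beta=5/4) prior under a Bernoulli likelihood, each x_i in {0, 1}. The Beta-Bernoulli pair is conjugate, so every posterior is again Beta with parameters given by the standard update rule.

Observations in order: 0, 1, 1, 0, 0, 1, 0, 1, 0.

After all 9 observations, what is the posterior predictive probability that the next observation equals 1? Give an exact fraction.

obs 1: x=0 → posterior Beta(9/5, 9/4)
obs 2: x=1 → posterior Beta(14/5, 9/4)
obs 3: x=1 → posterior Beta(19/5, 9/4)
obs 4: x=0 → posterior Beta(19/5, 13/4)
obs 5: x=0 → posterior Beta(19/5, 17/4)
obs 6: x=1 → posterior Beta(24/5, 17/4)
obs 7: x=0 → posterior Beta(24/5, 21/4)
obs 8: x=1 → posterior Beta(29/5, 21/4)
obs 9: x=0 → posterior Beta(29/5, 25/4)

116/241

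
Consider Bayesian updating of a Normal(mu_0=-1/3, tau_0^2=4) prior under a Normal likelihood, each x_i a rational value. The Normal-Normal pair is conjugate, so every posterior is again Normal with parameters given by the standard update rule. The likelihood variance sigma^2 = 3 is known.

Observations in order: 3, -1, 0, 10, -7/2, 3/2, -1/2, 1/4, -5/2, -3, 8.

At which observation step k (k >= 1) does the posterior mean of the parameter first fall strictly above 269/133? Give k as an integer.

k = 4

obs 1: x=3 → posterior Normal(11/7, 12/7)
obs 2: x=-1 → posterior Normal(7/11, 12/11)
obs 3: x=0 → posterior Normal(7/15, 4/5)
obs 4: x=10 → posterior Normal(47/19, 12/19)
obs 5: x=-7/2 → posterior Normal(33/23, 12/23)
obs 6: x=3/2 → posterior Normal(13/9, 4/9)
obs 7: x=-1/2 → posterior Normal(37/31, 12/31)
obs 8: x=1/4 → posterior Normal(38/35, 12/35)
obs 9: x=-5/2 → posterior Normal(28/39, 4/13)
obs 10: x=-3 → posterior Normal(16/43, 12/43)
obs 11: x=8 → posterior Normal(48/47, 12/47)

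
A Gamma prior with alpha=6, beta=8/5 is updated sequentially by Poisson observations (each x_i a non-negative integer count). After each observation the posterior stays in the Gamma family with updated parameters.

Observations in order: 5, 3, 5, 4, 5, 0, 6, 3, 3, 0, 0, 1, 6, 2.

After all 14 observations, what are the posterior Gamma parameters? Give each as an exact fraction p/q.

alpha=49, beta=78/5

obs 1: x=5 → posterior Gamma(11, 13/5)
obs 2: x=3 → posterior Gamma(14, 18/5)
obs 3: x=5 → posterior Gamma(19, 23/5)
obs 4: x=4 → posterior Gamma(23, 28/5)
obs 5: x=5 → posterior Gamma(28, 33/5)
obs 6: x=0 → posterior Gamma(28, 38/5)
obs 7: x=6 → posterior Gamma(34, 43/5)
obs 8: x=3 → posterior Gamma(37, 48/5)
obs 9: x=3 → posterior Gamma(40, 53/5)
obs 10: x=0 → posterior Gamma(40, 58/5)
obs 11: x=0 → posterior Gamma(40, 63/5)
obs 12: x=1 → posterior Gamma(41, 68/5)
obs 13: x=6 → posterior Gamma(47, 73/5)
obs 14: x=2 → posterior Gamma(49, 78/5)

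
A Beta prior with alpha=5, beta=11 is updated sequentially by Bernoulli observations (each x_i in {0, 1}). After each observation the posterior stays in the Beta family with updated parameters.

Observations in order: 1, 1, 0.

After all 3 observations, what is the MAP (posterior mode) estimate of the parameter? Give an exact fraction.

6/17

obs 1: x=1 → posterior Beta(6, 11)
obs 2: x=1 → posterior Beta(7, 11)
obs 3: x=0 → posterior Beta(7, 12)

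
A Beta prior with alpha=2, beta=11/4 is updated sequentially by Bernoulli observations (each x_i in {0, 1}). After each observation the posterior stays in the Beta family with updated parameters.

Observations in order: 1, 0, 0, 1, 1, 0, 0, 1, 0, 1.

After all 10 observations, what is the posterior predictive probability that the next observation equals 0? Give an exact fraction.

obs 1: x=1 → posterior Beta(3, 11/4)
obs 2: x=0 → posterior Beta(3, 15/4)
obs 3: x=0 → posterior Beta(3, 19/4)
obs 4: x=1 → posterior Beta(4, 19/4)
obs 5: x=1 → posterior Beta(5, 19/4)
obs 6: x=0 → posterior Beta(5, 23/4)
obs 7: x=0 → posterior Beta(5, 27/4)
obs 8: x=1 → posterior Beta(6, 27/4)
obs 9: x=0 → posterior Beta(6, 31/4)
obs 10: x=1 → posterior Beta(7, 31/4)

31/59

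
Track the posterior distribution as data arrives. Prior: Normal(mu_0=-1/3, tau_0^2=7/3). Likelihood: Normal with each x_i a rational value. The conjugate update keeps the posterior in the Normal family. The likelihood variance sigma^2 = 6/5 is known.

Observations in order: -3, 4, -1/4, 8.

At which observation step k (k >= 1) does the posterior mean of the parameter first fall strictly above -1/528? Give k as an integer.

k = 2

obs 1: x=-3 → posterior Normal(-111/53, 42/53)
obs 2: x=4 → posterior Normal(29/88, 21/44)
obs 3: x=-1/4 → posterior Normal(27/164, 14/41)
obs 4: x=8 → posterior Normal(1201/632, 21/79)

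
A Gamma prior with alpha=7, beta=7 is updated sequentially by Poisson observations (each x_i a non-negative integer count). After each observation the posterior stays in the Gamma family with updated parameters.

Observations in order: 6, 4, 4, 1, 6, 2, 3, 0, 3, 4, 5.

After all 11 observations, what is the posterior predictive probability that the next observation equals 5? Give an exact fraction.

obs 1: x=6 → posterior Gamma(13, 8)
obs 2: x=4 → posterior Gamma(17, 9)
obs 3: x=4 → posterior Gamma(21, 10)
obs 4: x=1 → posterior Gamma(22, 11)
obs 5: x=6 → posterior Gamma(28, 12)
obs 6: x=2 → posterior Gamma(30, 13)
obs 7: x=3 → posterior Gamma(33, 14)
obs 8: x=0 → posterior Gamma(33, 15)
obs 9: x=3 → posterior Gamma(36, 16)
obs 10: x=4 → posterior Gamma(40, 17)
obs 11: x=5 → posterior Gamma(45, 18)

585581036964840658737797403059233390457911980565667876922458112/8663234049605954426644038200675212212900743262211018069459689001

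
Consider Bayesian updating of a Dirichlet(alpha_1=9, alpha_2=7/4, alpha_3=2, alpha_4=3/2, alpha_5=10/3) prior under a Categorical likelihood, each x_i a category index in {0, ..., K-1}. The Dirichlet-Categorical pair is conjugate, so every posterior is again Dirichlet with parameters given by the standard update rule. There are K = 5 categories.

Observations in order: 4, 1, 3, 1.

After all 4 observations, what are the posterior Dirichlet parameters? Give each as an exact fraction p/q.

obs 1: x=4 → posterior Dirichlet(9, 7/4, 2, 3/2, 13/3)
obs 2: x=1 → posterior Dirichlet(9, 11/4, 2, 3/2, 13/3)
obs 3: x=3 → posterior Dirichlet(9, 11/4, 2, 5/2, 13/3)
obs 4: x=1 → posterior Dirichlet(9, 15/4, 2, 5/2, 13/3)

alpha_1=9, alpha_2=15/4, alpha_3=2, alpha_4=5/2, alpha_5=13/3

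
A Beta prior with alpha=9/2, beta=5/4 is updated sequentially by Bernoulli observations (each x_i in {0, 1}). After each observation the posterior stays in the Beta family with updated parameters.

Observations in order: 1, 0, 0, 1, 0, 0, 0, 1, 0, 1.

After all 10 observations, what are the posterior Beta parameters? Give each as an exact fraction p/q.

alpha=17/2, beta=29/4

obs 1: x=1 → posterior Beta(11/2, 5/4)
obs 2: x=0 → posterior Beta(11/2, 9/4)
obs 3: x=0 → posterior Beta(11/2, 13/4)
obs 4: x=1 → posterior Beta(13/2, 13/4)
obs 5: x=0 → posterior Beta(13/2, 17/4)
obs 6: x=0 → posterior Beta(13/2, 21/4)
obs 7: x=0 → posterior Beta(13/2, 25/4)
obs 8: x=1 → posterior Beta(15/2, 25/4)
obs 9: x=0 → posterior Beta(15/2, 29/4)
obs 10: x=1 → posterior Beta(17/2, 29/4)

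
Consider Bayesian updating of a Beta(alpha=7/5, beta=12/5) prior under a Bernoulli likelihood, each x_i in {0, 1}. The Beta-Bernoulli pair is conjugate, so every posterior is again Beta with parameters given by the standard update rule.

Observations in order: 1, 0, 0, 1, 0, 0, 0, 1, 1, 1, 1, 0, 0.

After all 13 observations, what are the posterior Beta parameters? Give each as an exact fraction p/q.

obs 1: x=1 → posterior Beta(12/5, 12/5)
obs 2: x=0 → posterior Beta(12/5, 17/5)
obs 3: x=0 → posterior Beta(12/5, 22/5)
obs 4: x=1 → posterior Beta(17/5, 22/5)
obs 5: x=0 → posterior Beta(17/5, 27/5)
obs 6: x=0 → posterior Beta(17/5, 32/5)
obs 7: x=0 → posterior Beta(17/5, 37/5)
obs 8: x=1 → posterior Beta(22/5, 37/5)
obs 9: x=1 → posterior Beta(27/5, 37/5)
obs 10: x=1 → posterior Beta(32/5, 37/5)
obs 11: x=1 → posterior Beta(37/5, 37/5)
obs 12: x=0 → posterior Beta(37/5, 42/5)
obs 13: x=0 → posterior Beta(37/5, 47/5)

alpha=37/5, beta=47/5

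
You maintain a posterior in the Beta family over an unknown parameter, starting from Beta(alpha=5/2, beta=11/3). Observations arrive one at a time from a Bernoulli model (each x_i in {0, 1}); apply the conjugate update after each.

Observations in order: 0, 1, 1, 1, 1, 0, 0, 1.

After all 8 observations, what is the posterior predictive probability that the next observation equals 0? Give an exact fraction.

obs 1: x=0 → posterior Beta(5/2, 14/3)
obs 2: x=1 → posterior Beta(7/2, 14/3)
obs 3: x=1 → posterior Beta(9/2, 14/3)
obs 4: x=1 → posterior Beta(11/2, 14/3)
obs 5: x=1 → posterior Beta(13/2, 14/3)
obs 6: x=0 → posterior Beta(13/2, 17/3)
obs 7: x=0 → posterior Beta(13/2, 20/3)
obs 8: x=1 → posterior Beta(15/2, 20/3)

8/17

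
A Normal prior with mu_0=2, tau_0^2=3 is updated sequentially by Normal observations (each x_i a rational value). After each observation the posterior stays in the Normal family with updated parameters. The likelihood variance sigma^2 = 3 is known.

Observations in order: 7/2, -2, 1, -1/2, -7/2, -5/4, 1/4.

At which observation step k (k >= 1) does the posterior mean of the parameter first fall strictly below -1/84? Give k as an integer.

k = 6

obs 1: x=7/2 → posterior Normal(11/4, 3/2)
obs 2: x=-2 → posterior Normal(7/6, 1)
obs 3: x=1 → posterior Normal(9/8, 3/4)
obs 4: x=-1/2 → posterior Normal(4/5, 3/5)
obs 5: x=-7/2 → posterior Normal(1/12, 1/2)
obs 6: x=-5/4 → posterior Normal(-3/28, 3/7)
obs 7: x=1/4 → posterior Normal(-1/16, 3/8)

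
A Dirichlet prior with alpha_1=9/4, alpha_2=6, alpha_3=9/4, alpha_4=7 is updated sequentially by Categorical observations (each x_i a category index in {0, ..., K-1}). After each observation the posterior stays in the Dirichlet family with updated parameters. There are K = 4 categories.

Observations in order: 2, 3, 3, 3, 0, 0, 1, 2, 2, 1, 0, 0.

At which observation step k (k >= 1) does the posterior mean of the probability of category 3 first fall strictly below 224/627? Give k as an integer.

obs 1: x=2 → posterior Dirichlet(9/4, 6, 13/4, 7)
obs 2: x=3 → posterior Dirichlet(9/4, 6, 13/4, 8)
obs 3: x=3 → posterior Dirichlet(9/4, 6, 13/4, 9)
obs 4: x=3 → posterior Dirichlet(9/4, 6, 13/4, 10)
obs 5: x=0 → posterior Dirichlet(13/4, 6, 13/4, 10)
obs 6: x=0 → posterior Dirichlet(17/4, 6, 13/4, 10)
obs 7: x=1 → posterior Dirichlet(17/4, 7, 13/4, 10)
obs 8: x=2 → posterior Dirichlet(17/4, 7, 17/4, 10)
obs 9: x=2 → posterior Dirichlet(17/4, 7, 21/4, 10)
obs 10: x=1 → posterior Dirichlet(17/4, 8, 21/4, 10)
obs 11: x=0 → posterior Dirichlet(21/4, 8, 21/4, 10)
obs 12: x=0 → posterior Dirichlet(25/4, 8, 21/4, 10)

k = 11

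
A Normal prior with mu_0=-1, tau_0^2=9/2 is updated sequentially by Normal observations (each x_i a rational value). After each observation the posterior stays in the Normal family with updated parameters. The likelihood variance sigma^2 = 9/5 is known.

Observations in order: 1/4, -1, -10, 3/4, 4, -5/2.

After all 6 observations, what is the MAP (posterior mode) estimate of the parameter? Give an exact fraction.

obs 1: x=1/4 → posterior Normal(-3/28, 9/7)
obs 2: x=-1 → posterior Normal(-23/48, 3/4)
obs 3: x=-10 → posterior Normal(-223/68, 9/17)
obs 4: x=3/4 → posterior Normal(-26/11, 9/22)
obs 5: x=4 → posterior Normal(-32/27, 1/3)
obs 6: x=-5/2 → posterior Normal(-89/64, 9/32)

-89/64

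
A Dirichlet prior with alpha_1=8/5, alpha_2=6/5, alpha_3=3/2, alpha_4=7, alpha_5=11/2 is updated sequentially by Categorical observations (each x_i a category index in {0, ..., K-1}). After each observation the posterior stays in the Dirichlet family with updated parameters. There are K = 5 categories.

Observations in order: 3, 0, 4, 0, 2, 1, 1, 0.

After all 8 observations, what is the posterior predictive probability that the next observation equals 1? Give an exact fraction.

4/31

obs 1: x=3 → posterior Dirichlet(8/5, 6/5, 3/2, 8, 11/2)
obs 2: x=0 → posterior Dirichlet(13/5, 6/5, 3/2, 8, 11/2)
obs 3: x=4 → posterior Dirichlet(13/5, 6/5, 3/2, 8, 13/2)
obs 4: x=0 → posterior Dirichlet(18/5, 6/5, 3/2, 8, 13/2)
obs 5: x=2 → posterior Dirichlet(18/5, 6/5, 5/2, 8, 13/2)
obs 6: x=1 → posterior Dirichlet(18/5, 11/5, 5/2, 8, 13/2)
obs 7: x=1 → posterior Dirichlet(18/5, 16/5, 5/2, 8, 13/2)
obs 8: x=0 → posterior Dirichlet(23/5, 16/5, 5/2, 8, 13/2)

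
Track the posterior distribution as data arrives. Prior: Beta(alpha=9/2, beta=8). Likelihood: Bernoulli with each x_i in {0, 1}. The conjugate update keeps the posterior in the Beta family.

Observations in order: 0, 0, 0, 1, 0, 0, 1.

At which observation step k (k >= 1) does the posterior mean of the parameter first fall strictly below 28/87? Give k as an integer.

obs 1: x=0 → posterior Beta(9/2, 9)
obs 2: x=0 → posterior Beta(9/2, 10)
obs 3: x=0 → posterior Beta(9/2, 11)
obs 4: x=1 → posterior Beta(11/2, 11)
obs 5: x=0 → posterior Beta(11/2, 12)
obs 6: x=0 → posterior Beta(11/2, 13)
obs 7: x=1 → posterior Beta(13/2, 13)

k = 2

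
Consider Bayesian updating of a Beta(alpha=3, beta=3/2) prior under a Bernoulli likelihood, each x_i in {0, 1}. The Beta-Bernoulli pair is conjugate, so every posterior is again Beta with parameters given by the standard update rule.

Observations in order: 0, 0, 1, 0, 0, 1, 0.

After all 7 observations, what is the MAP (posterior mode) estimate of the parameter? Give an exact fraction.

obs 1: x=0 → posterior Beta(3, 5/2)
obs 2: x=0 → posterior Beta(3, 7/2)
obs 3: x=1 → posterior Beta(4, 7/2)
obs 4: x=0 → posterior Beta(4, 9/2)
obs 5: x=0 → posterior Beta(4, 11/2)
obs 6: x=1 → posterior Beta(5, 11/2)
obs 7: x=0 → posterior Beta(5, 13/2)

8/19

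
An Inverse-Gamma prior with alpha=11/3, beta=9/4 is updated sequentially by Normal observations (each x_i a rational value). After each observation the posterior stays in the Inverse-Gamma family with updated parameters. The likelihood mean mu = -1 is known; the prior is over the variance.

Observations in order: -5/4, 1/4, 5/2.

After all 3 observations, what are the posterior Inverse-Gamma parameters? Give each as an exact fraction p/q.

obs 1: x=-5/4 → posterior Inverse-Gamma(25/6, 73/32)
obs 2: x=1/4 → posterior Inverse-Gamma(14/3, 49/16)
obs 3: x=5/2 → posterior Inverse-Gamma(31/6, 147/16)

alpha=31/6, beta=147/16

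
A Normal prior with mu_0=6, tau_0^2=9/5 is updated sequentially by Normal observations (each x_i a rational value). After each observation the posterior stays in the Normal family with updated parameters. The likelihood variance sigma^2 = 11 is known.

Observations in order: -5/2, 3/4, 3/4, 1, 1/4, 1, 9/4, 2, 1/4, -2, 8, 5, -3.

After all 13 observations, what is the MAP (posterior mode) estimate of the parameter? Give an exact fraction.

obs 1: x=-5/2 → posterior Normal(615/128, 99/64)
obs 2: x=3/4 → posterior Normal(1257/292, 99/73)
obs 3: x=3/4 → posterior Normal(321/82, 99/82)
obs 4: x=1 → posterior Normal(330/91, 99/91)
obs 5: x=1/4 → posterior Normal(1329/400, 99/100)
obs 6: x=1 → posterior Normal(1365/436, 99/109)
obs 7: x=9/4 → posterior Normal(723/236, 99/118)
obs 8: x=2 → posterior Normal(759/254, 99/127)
obs 9: x=1/4 → posterior Normal(1527/544, 99/136)
obs 10: x=-2 → posterior Normal(291/116, 99/145)
obs 11: x=8 → posterior Normal(249/88, 9/14)
obs 12: x=5 → posterior Normal(1923/652, 99/163)
obs 13: x=-3 → posterior Normal(1815/688, 99/172)

1815/688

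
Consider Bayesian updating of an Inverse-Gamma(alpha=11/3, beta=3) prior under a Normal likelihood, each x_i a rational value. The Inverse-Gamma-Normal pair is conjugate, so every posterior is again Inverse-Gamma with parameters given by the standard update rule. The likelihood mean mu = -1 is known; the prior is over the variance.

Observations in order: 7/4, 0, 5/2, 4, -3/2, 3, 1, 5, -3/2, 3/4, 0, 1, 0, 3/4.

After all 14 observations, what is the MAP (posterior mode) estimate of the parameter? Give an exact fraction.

5781/1120

obs 1: x=7/4 → posterior Inverse-Gamma(25/6, 217/32)
obs 2: x=0 → posterior Inverse-Gamma(14/3, 233/32)
obs 3: x=5/2 → posterior Inverse-Gamma(31/6, 429/32)
obs 4: x=4 → posterior Inverse-Gamma(17/3, 829/32)
obs 5: x=-3/2 → posterior Inverse-Gamma(37/6, 833/32)
obs 6: x=3 → posterior Inverse-Gamma(20/3, 1089/32)
obs 7: x=1 → posterior Inverse-Gamma(43/6, 1153/32)
obs 8: x=5 → posterior Inverse-Gamma(23/3, 1729/32)
obs 9: x=-3/2 → posterior Inverse-Gamma(49/6, 1733/32)
obs 10: x=3/4 → posterior Inverse-Gamma(26/3, 891/16)
obs 11: x=0 → posterior Inverse-Gamma(55/6, 899/16)
obs 12: x=1 → posterior Inverse-Gamma(29/3, 931/16)
obs 13: x=0 → posterior Inverse-Gamma(61/6, 939/16)
obs 14: x=3/4 → posterior Inverse-Gamma(32/3, 1927/32)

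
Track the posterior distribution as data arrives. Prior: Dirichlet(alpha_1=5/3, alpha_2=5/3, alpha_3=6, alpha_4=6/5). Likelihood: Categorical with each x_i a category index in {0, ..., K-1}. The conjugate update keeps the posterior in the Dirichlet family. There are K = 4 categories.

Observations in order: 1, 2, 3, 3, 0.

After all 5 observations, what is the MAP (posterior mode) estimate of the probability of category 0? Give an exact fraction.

25/173

obs 1: x=1 → posterior Dirichlet(5/3, 8/3, 6, 6/5)
obs 2: x=2 → posterior Dirichlet(5/3, 8/3, 7, 6/5)
obs 3: x=3 → posterior Dirichlet(5/3, 8/3, 7, 11/5)
obs 4: x=3 → posterior Dirichlet(5/3, 8/3, 7, 16/5)
obs 5: x=0 → posterior Dirichlet(8/3, 8/3, 7, 16/5)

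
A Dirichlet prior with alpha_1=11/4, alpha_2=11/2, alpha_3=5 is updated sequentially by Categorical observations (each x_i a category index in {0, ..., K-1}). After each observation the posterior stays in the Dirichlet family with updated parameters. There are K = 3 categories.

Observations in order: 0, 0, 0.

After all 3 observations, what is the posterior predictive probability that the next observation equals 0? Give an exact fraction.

23/65

obs 1: x=0 → posterior Dirichlet(15/4, 11/2, 5)
obs 2: x=0 → posterior Dirichlet(19/4, 11/2, 5)
obs 3: x=0 → posterior Dirichlet(23/4, 11/2, 5)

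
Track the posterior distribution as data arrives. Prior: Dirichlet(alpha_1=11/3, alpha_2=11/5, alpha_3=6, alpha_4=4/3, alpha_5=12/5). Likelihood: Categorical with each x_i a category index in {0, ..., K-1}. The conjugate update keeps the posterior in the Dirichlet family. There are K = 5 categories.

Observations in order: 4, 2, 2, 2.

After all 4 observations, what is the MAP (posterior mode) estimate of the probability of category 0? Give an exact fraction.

40/219

obs 1: x=4 → posterior Dirichlet(11/3, 11/5, 6, 4/3, 17/5)
obs 2: x=2 → posterior Dirichlet(11/3, 11/5, 7, 4/3, 17/5)
obs 3: x=2 → posterior Dirichlet(11/3, 11/5, 8, 4/3, 17/5)
obs 4: x=2 → posterior Dirichlet(11/3, 11/5, 9, 4/3, 17/5)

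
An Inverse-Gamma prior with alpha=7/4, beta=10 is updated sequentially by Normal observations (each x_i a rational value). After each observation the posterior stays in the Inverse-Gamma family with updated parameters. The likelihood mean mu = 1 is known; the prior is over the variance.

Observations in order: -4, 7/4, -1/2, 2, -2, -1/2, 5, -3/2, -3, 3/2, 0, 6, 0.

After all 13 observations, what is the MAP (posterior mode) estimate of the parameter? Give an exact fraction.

obs 1: x=-4 → posterior Inverse-Gamma(9/4, 45/2)
obs 2: x=7/4 → posterior Inverse-Gamma(11/4, 729/32)
obs 3: x=-1/2 → posterior Inverse-Gamma(13/4, 765/32)
obs 4: x=2 → posterior Inverse-Gamma(15/4, 781/32)
obs 5: x=-2 → posterior Inverse-Gamma(17/4, 925/32)
obs 6: x=-1/2 → posterior Inverse-Gamma(19/4, 961/32)
obs 7: x=5 → posterior Inverse-Gamma(21/4, 1217/32)
obs 8: x=-3/2 → posterior Inverse-Gamma(23/4, 1317/32)
obs 9: x=-3 → posterior Inverse-Gamma(25/4, 1573/32)
obs 10: x=3/2 → posterior Inverse-Gamma(27/4, 1577/32)
obs 11: x=0 → posterior Inverse-Gamma(29/4, 1593/32)
obs 12: x=6 → posterior Inverse-Gamma(31/4, 1993/32)
obs 13: x=0 → posterior Inverse-Gamma(33/4, 2009/32)

2009/296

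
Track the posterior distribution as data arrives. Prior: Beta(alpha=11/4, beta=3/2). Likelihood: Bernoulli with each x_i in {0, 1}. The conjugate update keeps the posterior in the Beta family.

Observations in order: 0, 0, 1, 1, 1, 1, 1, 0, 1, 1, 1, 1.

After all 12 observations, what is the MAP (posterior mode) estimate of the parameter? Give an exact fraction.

obs 1: x=0 → posterior Beta(11/4, 5/2)
obs 2: x=0 → posterior Beta(11/4, 7/2)
obs 3: x=1 → posterior Beta(15/4, 7/2)
obs 4: x=1 → posterior Beta(19/4, 7/2)
obs 5: x=1 → posterior Beta(23/4, 7/2)
obs 6: x=1 → posterior Beta(27/4, 7/2)
obs 7: x=1 → posterior Beta(31/4, 7/2)
obs 8: x=0 → posterior Beta(31/4, 9/2)
obs 9: x=1 → posterior Beta(35/4, 9/2)
obs 10: x=1 → posterior Beta(39/4, 9/2)
obs 11: x=1 → posterior Beta(43/4, 9/2)
obs 12: x=1 → posterior Beta(47/4, 9/2)

43/57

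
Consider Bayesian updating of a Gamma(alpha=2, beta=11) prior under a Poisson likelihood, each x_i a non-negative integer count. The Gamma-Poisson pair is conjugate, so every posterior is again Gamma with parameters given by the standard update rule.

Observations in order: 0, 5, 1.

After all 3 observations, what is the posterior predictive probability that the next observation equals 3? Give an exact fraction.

11806312448/576650390625

obs 1: x=0 → posterior Gamma(2, 12)
obs 2: x=5 → posterior Gamma(7, 13)
obs 3: x=1 → posterior Gamma(8, 14)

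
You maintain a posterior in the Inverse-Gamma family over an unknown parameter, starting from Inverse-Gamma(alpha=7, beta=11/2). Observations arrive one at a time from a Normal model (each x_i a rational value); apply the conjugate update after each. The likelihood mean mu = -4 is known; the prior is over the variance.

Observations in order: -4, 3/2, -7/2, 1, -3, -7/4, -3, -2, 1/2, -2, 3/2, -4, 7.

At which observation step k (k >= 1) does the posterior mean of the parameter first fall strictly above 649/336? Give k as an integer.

obs 1: x=-4 → posterior Inverse-Gamma(15/2, 11/2)
obs 2: x=3/2 → posterior Inverse-Gamma(8, 165/8)
obs 3: x=-7/2 → posterior Inverse-Gamma(17/2, 83/4)
obs 4: x=1 → posterior Inverse-Gamma(9, 133/4)
obs 5: x=-3 → posterior Inverse-Gamma(19/2, 135/4)
obs 6: x=-7/4 → posterior Inverse-Gamma(10, 1161/32)
obs 7: x=-3 → posterior Inverse-Gamma(21/2, 1177/32)
obs 8: x=-2 → posterior Inverse-Gamma(11, 1241/32)
obs 9: x=1/2 → posterior Inverse-Gamma(23/2, 1565/32)
obs 10: x=-2 → posterior Inverse-Gamma(12, 1629/32)
obs 11: x=3/2 → posterior Inverse-Gamma(25/2, 2113/32)
obs 12: x=-4 → posterior Inverse-Gamma(13, 2113/32)
obs 13: x=7 → posterior Inverse-Gamma(27/2, 4049/32)

k = 2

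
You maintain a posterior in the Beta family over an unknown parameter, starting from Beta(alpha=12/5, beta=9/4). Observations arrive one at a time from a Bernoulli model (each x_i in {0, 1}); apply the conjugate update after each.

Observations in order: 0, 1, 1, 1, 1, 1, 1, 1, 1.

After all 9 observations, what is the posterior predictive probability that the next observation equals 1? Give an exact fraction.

obs 1: x=0 → posterior Beta(12/5, 13/4)
obs 2: x=1 → posterior Beta(17/5, 13/4)
obs 3: x=1 → posterior Beta(22/5, 13/4)
obs 4: x=1 → posterior Beta(27/5, 13/4)
obs 5: x=1 → posterior Beta(32/5, 13/4)
obs 6: x=1 → posterior Beta(37/5, 13/4)
obs 7: x=1 → posterior Beta(42/5, 13/4)
obs 8: x=1 → posterior Beta(47/5, 13/4)
obs 9: x=1 → posterior Beta(52/5, 13/4)

16/21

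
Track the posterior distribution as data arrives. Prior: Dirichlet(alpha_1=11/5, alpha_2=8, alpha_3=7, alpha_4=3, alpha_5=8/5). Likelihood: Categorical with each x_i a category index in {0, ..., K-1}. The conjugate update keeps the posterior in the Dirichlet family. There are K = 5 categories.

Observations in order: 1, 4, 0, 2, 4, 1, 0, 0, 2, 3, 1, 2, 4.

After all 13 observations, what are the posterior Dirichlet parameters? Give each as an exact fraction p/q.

alpha_1=26/5, alpha_2=11, alpha_3=10, alpha_4=4, alpha_5=23/5

obs 1: x=1 → posterior Dirichlet(11/5, 9, 7, 3, 8/5)
obs 2: x=4 → posterior Dirichlet(11/5, 9, 7, 3, 13/5)
obs 3: x=0 → posterior Dirichlet(16/5, 9, 7, 3, 13/5)
obs 4: x=2 → posterior Dirichlet(16/5, 9, 8, 3, 13/5)
obs 5: x=4 → posterior Dirichlet(16/5, 9, 8, 3, 18/5)
obs 6: x=1 → posterior Dirichlet(16/5, 10, 8, 3, 18/5)
obs 7: x=0 → posterior Dirichlet(21/5, 10, 8, 3, 18/5)
obs 8: x=0 → posterior Dirichlet(26/5, 10, 8, 3, 18/5)
obs 9: x=2 → posterior Dirichlet(26/5, 10, 9, 3, 18/5)
obs 10: x=3 → posterior Dirichlet(26/5, 10, 9, 4, 18/5)
obs 11: x=1 → posterior Dirichlet(26/5, 11, 9, 4, 18/5)
obs 12: x=2 → posterior Dirichlet(26/5, 11, 10, 4, 18/5)
obs 13: x=4 → posterior Dirichlet(26/5, 11, 10, 4, 23/5)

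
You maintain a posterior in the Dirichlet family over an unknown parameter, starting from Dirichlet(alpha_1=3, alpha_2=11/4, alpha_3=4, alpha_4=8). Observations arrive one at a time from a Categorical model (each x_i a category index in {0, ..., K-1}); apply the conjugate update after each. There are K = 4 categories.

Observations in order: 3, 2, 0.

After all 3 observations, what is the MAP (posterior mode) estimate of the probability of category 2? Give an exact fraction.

16/67

obs 1: x=3 → posterior Dirichlet(3, 11/4, 4, 9)
obs 2: x=2 → posterior Dirichlet(3, 11/4, 5, 9)
obs 3: x=0 → posterior Dirichlet(4, 11/4, 5, 9)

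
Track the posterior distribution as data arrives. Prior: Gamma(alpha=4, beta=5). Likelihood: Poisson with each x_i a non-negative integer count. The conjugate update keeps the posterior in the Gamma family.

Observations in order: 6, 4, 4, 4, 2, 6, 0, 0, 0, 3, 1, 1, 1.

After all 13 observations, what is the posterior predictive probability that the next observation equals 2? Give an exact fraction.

obs 1: x=6 → posterior Gamma(10, 6)
obs 2: x=4 → posterior Gamma(14, 7)
obs 3: x=4 → posterior Gamma(18, 8)
obs 4: x=4 → posterior Gamma(22, 9)
obs 5: x=2 → posterior Gamma(24, 10)
obs 6: x=6 → posterior Gamma(30, 11)
obs 7: x=0 → posterior Gamma(30, 12)
obs 8: x=0 → posterior Gamma(30, 13)
obs 9: x=0 → posterior Gamma(30, 14)
obs 10: x=3 → posterior Gamma(33, 15)
obs 11: x=1 → posterior Gamma(34, 16)
obs 12: x=1 → posterior Gamma(35, 17)
obs 13: x=1 → posterior Gamma(36, 18)

1031061125732888547964644019537604737429527330816/3914144333903073791808962606796280957916632792441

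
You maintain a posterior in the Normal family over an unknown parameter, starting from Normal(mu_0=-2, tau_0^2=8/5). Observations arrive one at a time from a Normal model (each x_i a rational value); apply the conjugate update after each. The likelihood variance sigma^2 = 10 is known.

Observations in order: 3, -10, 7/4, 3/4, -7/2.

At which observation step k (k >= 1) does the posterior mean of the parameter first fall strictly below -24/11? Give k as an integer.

k = 2

obs 1: x=3 → posterior Normal(-38/29, 40/29)
obs 2: x=-10 → posterior Normal(-26/11, 40/33)
obs 3: x=7/4 → posterior Normal(-71/37, 40/37)
obs 4: x=3/4 → posterior Normal(-68/41, 40/41)
obs 5: x=-7/2 → posterior Normal(-82/45, 8/9)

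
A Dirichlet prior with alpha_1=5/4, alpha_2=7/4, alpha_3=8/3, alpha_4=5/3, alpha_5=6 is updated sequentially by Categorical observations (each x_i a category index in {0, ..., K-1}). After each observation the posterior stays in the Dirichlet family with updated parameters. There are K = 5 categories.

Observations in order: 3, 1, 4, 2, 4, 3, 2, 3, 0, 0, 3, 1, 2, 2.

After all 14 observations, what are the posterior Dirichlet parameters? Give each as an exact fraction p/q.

obs 1: x=3 → posterior Dirichlet(5/4, 7/4, 8/3, 8/3, 6)
obs 2: x=1 → posterior Dirichlet(5/4, 11/4, 8/3, 8/3, 6)
obs 3: x=4 → posterior Dirichlet(5/4, 11/4, 8/3, 8/3, 7)
obs 4: x=2 → posterior Dirichlet(5/4, 11/4, 11/3, 8/3, 7)
obs 5: x=4 → posterior Dirichlet(5/4, 11/4, 11/3, 8/3, 8)
obs 6: x=3 → posterior Dirichlet(5/4, 11/4, 11/3, 11/3, 8)
obs 7: x=2 → posterior Dirichlet(5/4, 11/4, 14/3, 11/3, 8)
obs 8: x=3 → posterior Dirichlet(5/4, 11/4, 14/3, 14/3, 8)
obs 9: x=0 → posterior Dirichlet(9/4, 11/4, 14/3, 14/3, 8)
obs 10: x=0 → posterior Dirichlet(13/4, 11/4, 14/3, 14/3, 8)
obs 11: x=3 → posterior Dirichlet(13/4, 11/4, 14/3, 17/3, 8)
obs 12: x=1 → posterior Dirichlet(13/4, 15/4, 14/3, 17/3, 8)
obs 13: x=2 → posterior Dirichlet(13/4, 15/4, 17/3, 17/3, 8)
obs 14: x=2 → posterior Dirichlet(13/4, 15/4, 20/3, 17/3, 8)

alpha_1=13/4, alpha_2=15/4, alpha_3=20/3, alpha_4=17/3, alpha_5=8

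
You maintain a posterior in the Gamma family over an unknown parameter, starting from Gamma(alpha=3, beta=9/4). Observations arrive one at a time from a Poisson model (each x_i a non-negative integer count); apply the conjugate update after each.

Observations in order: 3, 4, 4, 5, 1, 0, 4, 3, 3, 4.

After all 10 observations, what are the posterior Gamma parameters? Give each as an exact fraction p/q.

alpha=34, beta=49/4

obs 1: x=3 → posterior Gamma(6, 13/4)
obs 2: x=4 → posterior Gamma(10, 17/4)
obs 3: x=4 → posterior Gamma(14, 21/4)
obs 4: x=5 → posterior Gamma(19, 25/4)
obs 5: x=1 → posterior Gamma(20, 29/4)
obs 6: x=0 → posterior Gamma(20, 33/4)
obs 7: x=4 → posterior Gamma(24, 37/4)
obs 8: x=3 → posterior Gamma(27, 41/4)
obs 9: x=3 → posterior Gamma(30, 45/4)
obs 10: x=4 → posterior Gamma(34, 49/4)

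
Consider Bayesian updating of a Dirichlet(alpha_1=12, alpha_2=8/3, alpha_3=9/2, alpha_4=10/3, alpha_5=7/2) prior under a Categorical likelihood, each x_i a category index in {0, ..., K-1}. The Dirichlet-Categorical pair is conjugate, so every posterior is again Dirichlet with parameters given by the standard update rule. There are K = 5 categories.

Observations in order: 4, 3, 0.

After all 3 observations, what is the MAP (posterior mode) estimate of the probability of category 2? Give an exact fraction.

obs 1: x=4 → posterior Dirichlet(12, 8/3, 9/2, 10/3, 9/2)
obs 2: x=3 → posterior Dirichlet(12, 8/3, 9/2, 13/3, 9/2)
obs 3: x=0 → posterior Dirichlet(13, 8/3, 9/2, 13/3, 9/2)

7/48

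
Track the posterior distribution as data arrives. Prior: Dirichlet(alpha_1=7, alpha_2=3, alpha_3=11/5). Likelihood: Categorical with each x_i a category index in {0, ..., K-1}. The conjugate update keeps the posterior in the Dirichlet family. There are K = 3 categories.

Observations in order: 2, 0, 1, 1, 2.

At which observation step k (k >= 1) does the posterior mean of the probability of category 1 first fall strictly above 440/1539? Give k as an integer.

k = 4

obs 1: x=2 → posterior Dirichlet(7, 3, 16/5)
obs 2: x=0 → posterior Dirichlet(8, 3, 16/5)
obs 3: x=1 → posterior Dirichlet(8, 4, 16/5)
obs 4: x=1 → posterior Dirichlet(8, 5, 16/5)
obs 5: x=2 → posterior Dirichlet(8, 5, 21/5)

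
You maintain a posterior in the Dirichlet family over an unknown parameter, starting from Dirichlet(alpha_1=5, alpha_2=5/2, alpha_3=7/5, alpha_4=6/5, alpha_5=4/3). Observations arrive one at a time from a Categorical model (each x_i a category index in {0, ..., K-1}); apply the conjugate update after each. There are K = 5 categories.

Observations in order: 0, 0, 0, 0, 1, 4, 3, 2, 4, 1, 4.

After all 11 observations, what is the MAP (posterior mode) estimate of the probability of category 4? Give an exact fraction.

obs 1: x=0 → posterior Dirichlet(6, 5/2, 7/5, 6/5, 4/3)
obs 2: x=0 → posterior Dirichlet(7, 5/2, 7/5, 6/5, 4/3)
obs 3: x=0 → posterior Dirichlet(8, 5/2, 7/5, 6/5, 4/3)
obs 4: x=0 → posterior Dirichlet(9, 5/2, 7/5, 6/5, 4/3)
obs 5: x=1 → posterior Dirichlet(9, 7/2, 7/5, 6/5, 4/3)
obs 6: x=4 → posterior Dirichlet(9, 7/2, 7/5, 6/5, 7/3)
obs 7: x=3 → posterior Dirichlet(9, 7/2, 7/5, 11/5, 7/3)
obs 8: x=2 → posterior Dirichlet(9, 7/2, 12/5, 11/5, 7/3)
obs 9: x=4 → posterior Dirichlet(9, 7/2, 12/5, 11/5, 10/3)
obs 10: x=1 → posterior Dirichlet(9, 9/2, 12/5, 11/5, 10/3)
obs 11: x=4 → posterior Dirichlet(9, 9/2, 12/5, 11/5, 13/3)

100/523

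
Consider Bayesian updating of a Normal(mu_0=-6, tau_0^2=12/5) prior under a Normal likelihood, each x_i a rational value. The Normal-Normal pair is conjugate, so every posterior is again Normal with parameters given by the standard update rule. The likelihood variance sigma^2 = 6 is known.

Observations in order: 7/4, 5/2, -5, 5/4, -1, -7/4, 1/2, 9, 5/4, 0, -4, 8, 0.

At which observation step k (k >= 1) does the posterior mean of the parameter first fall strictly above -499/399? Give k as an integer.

k = 8

obs 1: x=7/4 → posterior Normal(-53/14, 12/7)
obs 2: x=5/2 → posterior Normal(-43/18, 4/3)
obs 3: x=-5 → posterior Normal(-63/22, 12/11)
obs 4: x=5/4 → posterior Normal(-29/13, 12/13)
obs 5: x=-1 → posterior Normal(-31/15, 4/5)
obs 6: x=-7/4 → posterior Normal(-69/34, 12/17)
obs 7: x=1/2 → posterior Normal(-67/38, 12/19)
obs 8: x=9 → posterior Normal(-31/42, 4/7)
obs 9: x=5/4 → posterior Normal(-13/23, 12/23)
obs 10: x=0 → posterior Normal(-13/25, 12/25)
obs 11: x=-4 → posterior Normal(-7/9, 4/9)
obs 12: x=8 → posterior Normal(-5/29, 12/29)
obs 13: x=0 → posterior Normal(-5/31, 12/31)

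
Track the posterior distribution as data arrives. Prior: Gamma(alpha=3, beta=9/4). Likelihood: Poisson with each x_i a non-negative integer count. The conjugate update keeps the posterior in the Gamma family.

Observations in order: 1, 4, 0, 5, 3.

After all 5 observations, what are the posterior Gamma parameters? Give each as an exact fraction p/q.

alpha=16, beta=29/4

obs 1: x=1 → posterior Gamma(4, 13/4)
obs 2: x=4 → posterior Gamma(8, 17/4)
obs 3: x=0 → posterior Gamma(8, 21/4)
obs 4: x=5 → posterior Gamma(13, 25/4)
obs 5: x=3 → posterior Gamma(16, 29/4)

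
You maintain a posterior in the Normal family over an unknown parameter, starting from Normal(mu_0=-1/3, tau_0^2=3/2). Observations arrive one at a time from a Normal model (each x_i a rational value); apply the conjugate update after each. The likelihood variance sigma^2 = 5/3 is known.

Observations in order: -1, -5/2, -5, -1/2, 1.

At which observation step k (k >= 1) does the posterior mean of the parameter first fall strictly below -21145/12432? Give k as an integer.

obs 1: x=-1 → posterior Normal(-37/57, 15/19)
obs 2: x=-5/2 → posterior Normal(-209/168, 15/28)
obs 3: x=-5 → posterior Normal(-479/222, 15/37)
obs 4: x=-1/2 → posterior Normal(-11/6, 15/46)
obs 5: x=1 → posterior Normal(-226/165, 3/11)

k = 3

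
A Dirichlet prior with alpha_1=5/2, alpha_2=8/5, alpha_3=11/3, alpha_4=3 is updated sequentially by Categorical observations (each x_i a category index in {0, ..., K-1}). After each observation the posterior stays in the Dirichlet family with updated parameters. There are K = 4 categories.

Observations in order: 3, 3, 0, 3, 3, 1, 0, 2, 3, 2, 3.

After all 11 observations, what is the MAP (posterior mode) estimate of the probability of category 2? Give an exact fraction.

obs 1: x=3 → posterior Dirichlet(5/2, 8/5, 11/3, 4)
obs 2: x=3 → posterior Dirichlet(5/2, 8/5, 11/3, 5)
obs 3: x=0 → posterior Dirichlet(7/2, 8/5, 11/3, 5)
obs 4: x=3 → posterior Dirichlet(7/2, 8/5, 11/3, 6)
obs 5: x=3 → posterior Dirichlet(7/2, 8/5, 11/3, 7)
obs 6: x=1 → posterior Dirichlet(7/2, 13/5, 11/3, 7)
obs 7: x=0 → posterior Dirichlet(9/2, 13/5, 11/3, 7)
obs 8: x=2 → posterior Dirichlet(9/2, 13/5, 14/3, 7)
obs 9: x=3 → posterior Dirichlet(9/2, 13/5, 14/3, 8)
obs 10: x=2 → posterior Dirichlet(9/2, 13/5, 17/3, 8)
obs 11: x=3 → posterior Dirichlet(9/2, 13/5, 17/3, 9)

140/533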